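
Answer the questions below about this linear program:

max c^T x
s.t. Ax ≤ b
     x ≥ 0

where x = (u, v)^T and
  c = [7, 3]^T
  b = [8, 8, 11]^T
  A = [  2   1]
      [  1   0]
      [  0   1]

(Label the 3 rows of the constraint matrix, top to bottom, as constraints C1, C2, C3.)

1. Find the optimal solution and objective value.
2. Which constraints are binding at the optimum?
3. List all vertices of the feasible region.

1. u = 4, v = 0, z = 28
2. C1, v ≥ 0
3. (0, 0), (4, 0), (0, 8)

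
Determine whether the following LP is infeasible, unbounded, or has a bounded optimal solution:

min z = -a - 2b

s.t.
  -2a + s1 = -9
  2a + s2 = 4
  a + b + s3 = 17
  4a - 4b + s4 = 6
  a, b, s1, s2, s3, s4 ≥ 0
The row 2a + s2 = 4 with s2 ≥ 0 requires 2a ≤ 4, while the row -2a + s1 = -9 with s1 ≥ 0 is equivalent to 2a ≥ 9. Together they would need 9 ≤ 2a ≤ 4, which is impossible since 9 > 4. No point satisfies all constraints.

The feasible region is empty; the LP is infeasible.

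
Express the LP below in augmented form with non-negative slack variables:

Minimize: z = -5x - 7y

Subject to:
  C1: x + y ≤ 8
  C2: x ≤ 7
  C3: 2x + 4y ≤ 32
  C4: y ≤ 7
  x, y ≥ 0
min z = -5x - 7y

s.t.
  x + y + s1 = 8
  x + s2 = 7
  2x + 4y + s3 = 32
  y + s4 = 7
  x, y, s1, s2, s3, s4 ≥ 0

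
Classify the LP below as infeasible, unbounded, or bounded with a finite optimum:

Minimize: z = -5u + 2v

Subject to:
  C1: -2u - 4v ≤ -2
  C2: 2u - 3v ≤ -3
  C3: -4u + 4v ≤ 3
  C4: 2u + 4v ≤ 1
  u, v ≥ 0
C4 requires 2u + 4v ≤ 1, while C1 (-2u - 4v ≤ -2) is equivalent to 2u + 4v ≥ 2. Together they would need 2 ≤ 2u + 4v ≤ 1, which is impossible since 2 > 1. No point satisfies all constraints.

Infeasible — the constraint set is empty.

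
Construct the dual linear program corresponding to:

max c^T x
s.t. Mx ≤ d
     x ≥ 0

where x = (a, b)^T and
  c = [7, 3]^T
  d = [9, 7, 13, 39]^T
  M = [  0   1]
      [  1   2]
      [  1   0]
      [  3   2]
Minimize: z = 9y1 + 7y2 + 13y3 + 39y4

Subject to:
  C1: -y2 - y3 - 3y4 ≤ -7
  C2: -y1 - 2y2 - 2y4 ≤ -3
  y1, y2, y3, y4 ≥ 0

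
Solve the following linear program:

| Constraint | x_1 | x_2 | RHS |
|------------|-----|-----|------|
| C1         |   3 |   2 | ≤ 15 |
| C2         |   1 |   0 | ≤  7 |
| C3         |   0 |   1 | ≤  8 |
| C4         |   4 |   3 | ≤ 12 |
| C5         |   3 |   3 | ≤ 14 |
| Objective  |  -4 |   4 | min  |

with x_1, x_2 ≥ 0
x_1 = 3, x_2 = 0, z = -12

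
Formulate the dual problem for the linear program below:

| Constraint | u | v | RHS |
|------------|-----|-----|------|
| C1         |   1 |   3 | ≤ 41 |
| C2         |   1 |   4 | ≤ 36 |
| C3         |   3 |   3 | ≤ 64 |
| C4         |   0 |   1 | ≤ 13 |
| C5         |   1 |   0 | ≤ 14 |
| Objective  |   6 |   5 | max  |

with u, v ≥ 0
Minimize: z = 41y1 + 36y2 + 64y3 + 13y4 + 14y5

Subject to:
  C1: -y1 - y2 - 3y3 - y5 ≤ -6
  C2: -3y1 - 4y2 - 3y3 - y4 ≤ -5
  y1, y2, y3, y4, y5 ≥ 0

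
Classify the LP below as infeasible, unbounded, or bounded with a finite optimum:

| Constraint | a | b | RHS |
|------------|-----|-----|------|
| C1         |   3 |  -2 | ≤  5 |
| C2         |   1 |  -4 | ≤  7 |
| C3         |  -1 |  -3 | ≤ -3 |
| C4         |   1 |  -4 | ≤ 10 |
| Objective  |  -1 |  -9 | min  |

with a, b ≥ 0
Feasible point: (0, 1) satisfies every constraint, so the LP is feasible.
Direction d = (0, 1): for each constraint row a, a·d ≤ 0 —
  (3)(0) + (-2)(1) = -2 ≤ 0
  (1)(0) + (-4)(1) = -4 ≤ 0
  (-1)(0) + (-3)(1) = -3 ≤ 0
  (1)(0) + (-4)(1) = -4 ≤ 0
and d ≥ 0, so (0, 1) + t·d stays feasible for every t ≥ 0. Along this ray z = -a - 9b changes by -9 per unit t, so z → −∞.

Unbounded — the objective can decrease without bound over the feasible region.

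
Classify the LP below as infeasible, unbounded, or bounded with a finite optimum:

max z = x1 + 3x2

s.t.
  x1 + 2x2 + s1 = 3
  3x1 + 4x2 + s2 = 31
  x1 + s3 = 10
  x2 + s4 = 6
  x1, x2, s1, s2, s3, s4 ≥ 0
The point (0, 1.5) satisfies every constraint, so the LP is feasible; the constraints give x1 ≤ 10 and x2 ≤ 6, which with x1, x2 ≥ 0 keep the feasible region inside a bounded box. A feasible, bounded LP attains a finite optimum at a vertex.

Evaluating z = x1 + 3x2 at each vertex:
  (0, 0): z = 0
  (3, 0): z = 3
  (0, 1.5): z = 4.5

Bounded optimum: z* = 4.5 at (0, 1.5).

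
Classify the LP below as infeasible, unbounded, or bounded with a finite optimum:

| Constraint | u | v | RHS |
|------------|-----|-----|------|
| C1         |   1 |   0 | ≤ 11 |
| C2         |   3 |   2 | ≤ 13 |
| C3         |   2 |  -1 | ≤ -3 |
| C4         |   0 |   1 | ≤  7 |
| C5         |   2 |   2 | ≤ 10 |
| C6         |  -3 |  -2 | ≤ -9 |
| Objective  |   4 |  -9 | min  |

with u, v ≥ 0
The point (0, 5) satisfies every constraint, so the LP is feasible; the constraints give u ≤ 11 and v ≤ 7, which with u, v ≥ 0 keep the feasible region inside a bounded box. A feasible, bounded LP attains a finite optimum at a vertex.

Evaluating z = 4u - 9v at each vertex:
  (0.4286, 3.857): z = -33
  (0.6667, 4.333): z = -36.33
  (0, 5): z = -45
  (0, 4.5): z = -40.5

Feasible with finite optimum z* = -45 at (0, 5).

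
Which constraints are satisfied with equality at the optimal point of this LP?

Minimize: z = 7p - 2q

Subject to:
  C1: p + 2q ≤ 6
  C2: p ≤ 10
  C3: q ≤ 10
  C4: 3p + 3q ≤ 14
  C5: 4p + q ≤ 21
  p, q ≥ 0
Optimal: p = 0, q = 3
Slack at optimum:
  C1: slack = 0 (binding)
  C2: slack = 10
  C3: slack = 7
  C4: slack = 5
  C5: slack = 18
  p ≥ 0: p = 0 (binding)
  q ≥ 0: q = 3
Binding constraints: C1, p ≥ 0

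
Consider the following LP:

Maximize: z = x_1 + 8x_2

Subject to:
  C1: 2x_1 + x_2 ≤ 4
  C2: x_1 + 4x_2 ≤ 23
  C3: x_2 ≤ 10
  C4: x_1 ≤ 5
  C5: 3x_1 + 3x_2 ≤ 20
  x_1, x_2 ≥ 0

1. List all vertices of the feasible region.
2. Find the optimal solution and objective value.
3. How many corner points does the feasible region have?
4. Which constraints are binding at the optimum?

1. (0, 0), (2, 0), (0, 4)
2. x_1 = 0, x_2 = 4, z = 32
3. 3
4. C1, x_1 ≥ 0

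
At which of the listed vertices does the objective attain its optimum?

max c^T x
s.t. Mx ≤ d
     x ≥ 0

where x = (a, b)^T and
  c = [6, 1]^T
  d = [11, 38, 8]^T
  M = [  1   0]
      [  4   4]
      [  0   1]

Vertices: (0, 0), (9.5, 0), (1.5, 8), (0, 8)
Evaluating z = 6a + b at each vertex:
  (0, 0): z = 0
  (9.5, 0): z = 57
  (1.5, 8): z = 17
  (0, 8): z = 8

The largest value is z = 57, attained at (9.5, 0).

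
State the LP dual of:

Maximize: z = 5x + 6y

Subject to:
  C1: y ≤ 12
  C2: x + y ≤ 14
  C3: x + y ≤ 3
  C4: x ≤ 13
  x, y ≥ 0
Minimize: z = 12y1 + 14y2 + 3y3 + 13y4

Subject to:
  C1: -y2 - y3 - y4 ≤ -5
  C2: -y1 - y2 - y3 ≤ -6
  y1, y2, y3, y4 ≥ 0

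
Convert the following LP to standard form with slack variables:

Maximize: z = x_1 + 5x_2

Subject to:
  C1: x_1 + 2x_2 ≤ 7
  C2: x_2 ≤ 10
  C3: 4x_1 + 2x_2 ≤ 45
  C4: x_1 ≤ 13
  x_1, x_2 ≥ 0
max z = x_1 + 5x_2

s.t.
  x_1 + 2x_2 + s1 = 7
  x_2 + s2 = 10
  4x_1 + 2x_2 + s3 = 45
  x_1 + s4 = 13
  x_1, x_2, s1, s2, s3, s4 ≥ 0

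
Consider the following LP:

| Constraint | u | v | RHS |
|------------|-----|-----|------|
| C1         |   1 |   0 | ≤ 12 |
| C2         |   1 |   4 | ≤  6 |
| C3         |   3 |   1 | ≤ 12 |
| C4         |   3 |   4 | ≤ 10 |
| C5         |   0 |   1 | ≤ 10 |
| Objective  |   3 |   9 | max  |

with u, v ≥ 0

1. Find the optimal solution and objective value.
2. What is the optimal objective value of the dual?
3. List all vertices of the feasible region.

1. u = 2, v = 1, z = 15
2. 15 (by strong duality, equal to the primal optimum)
3. (0, 0), (3.333, 0), (2, 1), (0, 1.5)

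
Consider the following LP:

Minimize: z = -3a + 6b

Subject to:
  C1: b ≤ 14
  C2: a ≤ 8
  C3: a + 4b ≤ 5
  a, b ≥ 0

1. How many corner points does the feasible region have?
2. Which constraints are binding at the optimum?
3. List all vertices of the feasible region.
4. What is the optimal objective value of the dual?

1. 3
2. C3, b ≥ 0
3. (0, 0), (5, 0), (0, 1.25)
4. -15 (by strong duality, equal to the primal optimum)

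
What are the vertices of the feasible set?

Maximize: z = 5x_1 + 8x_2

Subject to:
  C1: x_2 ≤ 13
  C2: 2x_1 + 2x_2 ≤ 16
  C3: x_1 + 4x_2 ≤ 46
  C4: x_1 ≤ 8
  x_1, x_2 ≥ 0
Each vertex is the intersection of two constraint boundaries that also satisfies all remaining constraints:
  x_1 = 0 and x_2 = 0 → (0, 0)
  2x_1 + 2x_2 = 16 and x_1 = 8 → (8, 0)
  2x_1 + 2x_2 = 16 and x_1 = 0 → (0, 8)

Vertices: (0, 0), (8, 0), (0, 8)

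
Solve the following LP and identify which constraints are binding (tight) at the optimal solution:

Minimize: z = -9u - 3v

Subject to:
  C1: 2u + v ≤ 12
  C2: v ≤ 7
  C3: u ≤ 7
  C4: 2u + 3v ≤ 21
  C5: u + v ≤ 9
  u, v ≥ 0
Optimal: u = 6, v = 0
Binding: C1, v ≥ 0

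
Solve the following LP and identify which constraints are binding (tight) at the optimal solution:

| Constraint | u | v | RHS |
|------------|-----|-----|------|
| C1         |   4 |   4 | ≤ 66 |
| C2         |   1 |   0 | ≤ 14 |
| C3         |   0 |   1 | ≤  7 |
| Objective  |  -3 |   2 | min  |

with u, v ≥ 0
Optimal: u = 14, v = 0
Slack at optimum:
  C1: slack = 10
  C2: slack = 0 (binding)
  C3: slack = 7
  u ≥ 0: u = 14
  v ≥ 0: v = 0 (binding)
Binding constraints: C2, v ≥ 0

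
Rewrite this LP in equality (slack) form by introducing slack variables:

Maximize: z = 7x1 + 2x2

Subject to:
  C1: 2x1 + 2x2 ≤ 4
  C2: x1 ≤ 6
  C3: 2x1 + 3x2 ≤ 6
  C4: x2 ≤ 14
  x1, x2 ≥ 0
max z = 7x1 + 2x2

s.t.
  2x1 + 2x2 + s1 = 4
  x1 + s2 = 6
  2x1 + 3x2 + s3 = 6
  x2 + s4 = 14
  x1, x2, s1, s2, s3, s4 ≥ 0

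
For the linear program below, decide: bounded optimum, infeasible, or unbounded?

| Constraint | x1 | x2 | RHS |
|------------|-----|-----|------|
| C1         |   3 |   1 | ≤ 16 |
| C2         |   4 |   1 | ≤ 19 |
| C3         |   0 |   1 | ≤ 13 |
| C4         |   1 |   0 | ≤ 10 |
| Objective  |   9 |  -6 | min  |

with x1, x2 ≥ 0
The point (0, 13) satisfies every constraint, so the LP is feasible; the constraints give x1 ≤ 10 and x2 ≤ 13, which with x1, x2 ≥ 0 keep the feasible region inside a bounded box. A feasible, bounded LP attains a finite optimum at a vertex.

Evaluating z = 9x1 - 6x2 at each vertex:
  (0, 0): z = 0
  (4.75, 0): z = 42.75
  (3, 7): z = -15
  (1, 13): z = -69
  (0, 13): z = -78

The LP has an optimal solution: (0, 13) with z = -78.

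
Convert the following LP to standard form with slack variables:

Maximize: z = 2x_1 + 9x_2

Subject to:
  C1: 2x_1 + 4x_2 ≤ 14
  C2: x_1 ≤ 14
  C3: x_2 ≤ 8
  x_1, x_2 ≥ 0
max z = 2x_1 + 9x_2

s.t.
  2x_1 + 4x_2 + s1 = 14
  x_1 + s2 = 14
  x_2 + s3 = 8
  x_1, x_2, s1, s2, s3 ≥ 0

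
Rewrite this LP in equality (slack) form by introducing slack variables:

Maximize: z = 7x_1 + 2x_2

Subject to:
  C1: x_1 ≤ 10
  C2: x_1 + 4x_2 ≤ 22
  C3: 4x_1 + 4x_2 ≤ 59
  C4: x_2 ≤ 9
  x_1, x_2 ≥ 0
max z = 7x_1 + 2x_2

s.t.
  x_1 + s1 = 10
  x_1 + 4x_2 + s2 = 22
  4x_1 + 4x_2 + s3 = 59
  x_2 + s4 = 9
  x_1, x_2, s1, s2, s3, s4 ≥ 0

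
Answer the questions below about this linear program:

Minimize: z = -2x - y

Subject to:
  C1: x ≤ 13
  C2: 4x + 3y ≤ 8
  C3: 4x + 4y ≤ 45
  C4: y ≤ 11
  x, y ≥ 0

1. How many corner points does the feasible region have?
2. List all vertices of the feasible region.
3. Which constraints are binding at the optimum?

1. 3
2. (0, 0), (2, 0), (0, 2.667)
3. C2, y ≥ 0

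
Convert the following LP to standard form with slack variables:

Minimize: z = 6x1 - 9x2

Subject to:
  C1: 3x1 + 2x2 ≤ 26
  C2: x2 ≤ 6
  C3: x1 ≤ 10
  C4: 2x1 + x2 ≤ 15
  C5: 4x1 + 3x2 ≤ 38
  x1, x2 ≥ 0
min z = 6x1 - 9x2

s.t.
  3x1 + 2x2 + s1 = 26
  x2 + s2 = 6
  x1 + s3 = 10
  2x1 + x2 + s4 = 15
  4x1 + 3x2 + s5 = 38
  x1, x2, s1, s2, s3, s4, s5 ≥ 0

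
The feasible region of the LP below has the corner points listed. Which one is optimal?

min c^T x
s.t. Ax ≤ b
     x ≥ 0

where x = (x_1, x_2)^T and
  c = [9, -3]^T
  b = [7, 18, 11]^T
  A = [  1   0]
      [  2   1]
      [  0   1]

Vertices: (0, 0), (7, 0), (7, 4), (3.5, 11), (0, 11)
(0, 11) with z = -33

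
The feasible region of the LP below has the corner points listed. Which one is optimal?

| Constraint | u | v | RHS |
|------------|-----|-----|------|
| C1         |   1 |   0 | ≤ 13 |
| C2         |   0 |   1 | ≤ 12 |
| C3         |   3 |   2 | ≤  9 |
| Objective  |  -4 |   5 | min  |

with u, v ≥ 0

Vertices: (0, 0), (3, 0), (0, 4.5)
(3, 0) with z = -12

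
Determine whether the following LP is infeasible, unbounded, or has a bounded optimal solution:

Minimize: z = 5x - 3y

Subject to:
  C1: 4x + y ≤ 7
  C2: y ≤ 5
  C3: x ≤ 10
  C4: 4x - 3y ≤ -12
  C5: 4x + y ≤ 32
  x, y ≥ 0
The point (0, 5) satisfies every constraint, so the LP is feasible; the constraints give x ≤ 10 and y ≤ 5, which with x, y ≥ 0 keep the feasible region inside a bounded box. A feasible, bounded LP attains a finite optimum at a vertex.

Feasible with finite optimum z* = -15 at (0, 5).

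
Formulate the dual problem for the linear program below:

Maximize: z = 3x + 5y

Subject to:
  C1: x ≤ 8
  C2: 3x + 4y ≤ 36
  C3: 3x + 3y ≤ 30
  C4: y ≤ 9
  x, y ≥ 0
Minimize: z = 8y1 + 36y2 + 30y3 + 9y4

Subject to:
  C1: -y1 - 3y2 - 3y3 ≤ -3
  C2: -4y2 - 3y3 - y4 ≤ -5
  y1, y2, y3, y4 ≥ 0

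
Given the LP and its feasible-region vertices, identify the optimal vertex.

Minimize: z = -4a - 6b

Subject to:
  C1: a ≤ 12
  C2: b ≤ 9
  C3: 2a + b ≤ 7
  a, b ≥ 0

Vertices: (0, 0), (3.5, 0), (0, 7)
Evaluating z = -4a - 6b at each vertex:
  (0, 0): z = 0
  (3.5, 0): z = -14
  (0, 7): z = -42

The smallest value is z = -42, attained at (0, 7).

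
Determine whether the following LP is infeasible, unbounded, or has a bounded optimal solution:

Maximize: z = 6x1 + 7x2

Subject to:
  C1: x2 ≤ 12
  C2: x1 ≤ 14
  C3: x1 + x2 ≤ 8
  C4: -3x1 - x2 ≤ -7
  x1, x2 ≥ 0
The point (0, 8) satisfies every constraint, so the LP is feasible; the constraints give x1 ≤ 14 and x2 ≤ 12, which with x1, x2 ≥ 0 keep the feasible region inside a bounded box. A feasible, bounded LP attains a finite optimum at a vertex.

Evaluating z = 6x1 + 7x2 at each vertex:
  (2.333, 0): z = 14
  (8, 0): z = 48
  (0, 8): z = 56
  (0, 7): z = 49

Bounded optimum: z* = 56 at (0, 8).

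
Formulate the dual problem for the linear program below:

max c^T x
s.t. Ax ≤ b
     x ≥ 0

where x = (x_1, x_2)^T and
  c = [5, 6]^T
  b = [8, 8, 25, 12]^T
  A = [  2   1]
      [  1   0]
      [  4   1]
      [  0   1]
Minimize: z = 8y1 + 8y2 + 25y3 + 12y4

Subject to:
  C1: -2y1 - y2 - 4y3 ≤ -5
  C2: -y1 - y3 - y4 ≤ -6
  y1, y2, y3, y4 ≥ 0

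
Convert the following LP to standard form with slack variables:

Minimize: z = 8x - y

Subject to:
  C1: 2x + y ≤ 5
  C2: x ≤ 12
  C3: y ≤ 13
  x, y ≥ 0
min z = 8x - y

s.t.
  2x + y + s1 = 5
  x + s2 = 12
  y + s3 = 13
  x, y, s1, s2, s3 ≥ 0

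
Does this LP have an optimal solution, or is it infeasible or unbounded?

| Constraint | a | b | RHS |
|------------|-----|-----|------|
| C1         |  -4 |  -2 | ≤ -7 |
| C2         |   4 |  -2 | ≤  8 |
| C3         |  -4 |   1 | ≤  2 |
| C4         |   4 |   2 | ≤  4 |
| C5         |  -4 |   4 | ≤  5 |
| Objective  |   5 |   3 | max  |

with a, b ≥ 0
C4 requires 4a + 2b ≤ 4, while C1 (-4a - 2b ≤ -7) is equivalent to 4a + 2b ≥ 7. Together they would need 7 ≤ 4a + 2b ≤ 4, which is impossible since 7 > 4. No point satisfies all constraints.

The feasible region is empty; the LP is infeasible.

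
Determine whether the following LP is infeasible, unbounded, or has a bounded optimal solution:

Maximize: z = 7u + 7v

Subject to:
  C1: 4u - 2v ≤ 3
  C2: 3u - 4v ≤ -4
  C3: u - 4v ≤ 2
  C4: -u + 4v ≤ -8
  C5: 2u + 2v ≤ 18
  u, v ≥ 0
C3 requires u - 4v ≤ 2, while C4 (-u + 4v ≤ -8) is equivalent to u - 4v ≥ 8. Together they would need 8 ≤ u - 4v ≤ 2, which is impossible since 8 > 2. No point satisfies all constraints.

Infeasible: no point satisfies all constraints simultaneously.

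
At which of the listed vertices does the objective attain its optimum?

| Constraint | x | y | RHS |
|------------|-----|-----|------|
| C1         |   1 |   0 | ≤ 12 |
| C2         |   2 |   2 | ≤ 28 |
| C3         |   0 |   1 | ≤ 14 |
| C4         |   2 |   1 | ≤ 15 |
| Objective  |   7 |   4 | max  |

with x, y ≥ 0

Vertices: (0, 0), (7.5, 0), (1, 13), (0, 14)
Evaluating z = 7x + 4y at each vertex:
  (0, 0): z = 0
  (7.5, 0): z = 52.5
  (1, 13): z = 59
  (0, 14): z = 56

The largest value is z = 59, attained at (1, 13).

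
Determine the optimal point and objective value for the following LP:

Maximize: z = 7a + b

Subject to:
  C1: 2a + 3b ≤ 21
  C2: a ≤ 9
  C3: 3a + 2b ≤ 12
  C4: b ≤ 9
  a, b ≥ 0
a = 4, b = 0, z = 28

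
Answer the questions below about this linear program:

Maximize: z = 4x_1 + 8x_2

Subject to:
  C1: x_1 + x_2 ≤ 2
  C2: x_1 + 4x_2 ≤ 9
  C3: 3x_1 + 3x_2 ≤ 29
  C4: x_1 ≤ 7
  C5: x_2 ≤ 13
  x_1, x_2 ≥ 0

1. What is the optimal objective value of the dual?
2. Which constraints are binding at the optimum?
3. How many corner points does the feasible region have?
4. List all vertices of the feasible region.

1. 16 (by strong duality, equal to the primal optimum)
2. C1, x_1 ≥ 0
3. 3
4. (0, 0), (2, 0), (0, 2)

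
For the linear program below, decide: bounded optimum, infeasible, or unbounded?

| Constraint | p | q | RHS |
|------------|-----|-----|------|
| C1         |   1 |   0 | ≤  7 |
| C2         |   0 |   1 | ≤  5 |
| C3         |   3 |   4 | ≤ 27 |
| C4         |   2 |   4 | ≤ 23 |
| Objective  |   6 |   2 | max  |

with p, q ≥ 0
The point (7, 1.5) satisfies every constraint, so the LP is feasible; the constraints give p ≤ 7 and q ≤ 5, which with p, q ≥ 0 keep the feasible region inside a bounded box. A feasible, bounded LP attains a finite optimum at a vertex.

Evaluating z = 6p + 2q at each vertex:
  (0, 0): z = 0
  (7, 0): z = 42
  (7, 1.5): z = 45
  (4, 3.75): z = 31.5
  (1.5, 5): z = 19
  (0, 5): z = 10

Bounded optimum: z* = 45 at (7, 1.5).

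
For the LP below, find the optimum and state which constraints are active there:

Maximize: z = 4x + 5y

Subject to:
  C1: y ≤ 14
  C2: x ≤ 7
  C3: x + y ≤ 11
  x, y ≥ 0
Optimal: x = 0, y = 11
Slack at optimum:
  C1: slack = 3
  C2: slack = 7
  C3: slack = 0 (binding)
  x ≥ 0: x = 0 (binding)
  y ≥ 0: y = 11
Binding constraints: C3, x ≥ 0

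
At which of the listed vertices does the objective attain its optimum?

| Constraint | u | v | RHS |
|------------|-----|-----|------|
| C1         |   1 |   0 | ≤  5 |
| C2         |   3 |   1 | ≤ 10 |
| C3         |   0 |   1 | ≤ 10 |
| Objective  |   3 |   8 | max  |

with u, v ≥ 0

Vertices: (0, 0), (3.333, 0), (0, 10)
Evaluating z = 3u + 8v at each vertex:
  (0, 0): z = 0
  (3.333, 0): z = 10
  (0, 10): z = 80

The largest value is z = 80, attained at (0, 10).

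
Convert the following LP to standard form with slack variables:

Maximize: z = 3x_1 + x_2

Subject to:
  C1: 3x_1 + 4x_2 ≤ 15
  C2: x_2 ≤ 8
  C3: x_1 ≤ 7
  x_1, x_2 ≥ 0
max z = 3x_1 + x_2

s.t.
  3x_1 + 4x_2 + s1 = 15
  x_2 + s2 = 8
  x_1 + s3 = 7
  x_1, x_2, s1, s2, s3 ≥ 0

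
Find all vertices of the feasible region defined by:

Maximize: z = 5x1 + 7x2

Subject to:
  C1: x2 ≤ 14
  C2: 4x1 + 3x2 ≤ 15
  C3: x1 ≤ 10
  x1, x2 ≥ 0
Each vertex is the intersection of two constraint boundaries that also satisfies all remaining constraints:
  x1 = 0 and x2 = 0 → (0, 0)
  4x1 + 3x2 = 15 and x2 = 0 → (3.75, 0)
  4x1 + 3x2 = 15 and x1 = 0 → (0, 5)

Vertices: (0, 0), (3.75, 0), (0, 5)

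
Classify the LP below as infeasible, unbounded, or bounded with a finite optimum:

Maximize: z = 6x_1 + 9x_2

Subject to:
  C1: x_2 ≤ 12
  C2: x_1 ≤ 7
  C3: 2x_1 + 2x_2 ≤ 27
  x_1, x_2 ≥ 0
The point (1.5, 12) satisfies every constraint, so the LP is feasible; the constraints give x_1 ≤ 7 and x_2 ≤ 12, which with x_1, x_2 ≥ 0 keep the feasible region inside a bounded box. A feasible, bounded LP attains a finite optimum at a vertex.

Evaluating z = 6x_1 + 9x_2 at each vertex:
  (0, 0): z = 0
  (7, 0): z = 42
  (7, 6.5): z = 100.5
  (1.5, 12): z = 117
  (0, 12): z = 108

The LP has an optimal solution: (1.5, 12) with z = 117.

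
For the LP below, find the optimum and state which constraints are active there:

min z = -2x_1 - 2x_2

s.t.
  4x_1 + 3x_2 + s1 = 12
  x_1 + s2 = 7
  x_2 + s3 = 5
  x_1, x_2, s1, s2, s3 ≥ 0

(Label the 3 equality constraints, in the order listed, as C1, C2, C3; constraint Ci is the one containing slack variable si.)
Optimal: x_1 = 0, x_2 = 4
Binding: C1, x_1 ≥ 0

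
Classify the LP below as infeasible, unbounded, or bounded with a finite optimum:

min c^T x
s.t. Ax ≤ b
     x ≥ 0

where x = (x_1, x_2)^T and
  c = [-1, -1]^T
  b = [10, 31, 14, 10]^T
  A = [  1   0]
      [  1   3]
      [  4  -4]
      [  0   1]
The point (10, 7) satisfies every constraint, so the LP is feasible; the constraints give x_1 ≤ 10 and x_2 ≤ 10, which with x_1, x_2 ≥ 0 keep the feasible region inside a bounded box. A feasible, bounded LP attains a finite optimum at a vertex.

Evaluating z = -x_1 - x_2 at each vertex:
  (0, 0): z = 0
  (3.5, 0): z = -3.5
  (10, 6.5): z = -16.5
  (10, 7): z = -17
  (1, 10): z = -11
  (0, 10): z = -10

Feasible with finite optimum z* = -17 at (10, 7).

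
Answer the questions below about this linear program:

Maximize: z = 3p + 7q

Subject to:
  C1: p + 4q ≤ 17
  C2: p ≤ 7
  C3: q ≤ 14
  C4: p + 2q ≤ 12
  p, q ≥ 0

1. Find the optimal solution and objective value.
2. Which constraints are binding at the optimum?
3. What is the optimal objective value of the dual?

1. p = 7, q = 2.5, z = 38.5
2. C1, C2, C4
3. 38.5 (by strong duality, equal to the primal optimum)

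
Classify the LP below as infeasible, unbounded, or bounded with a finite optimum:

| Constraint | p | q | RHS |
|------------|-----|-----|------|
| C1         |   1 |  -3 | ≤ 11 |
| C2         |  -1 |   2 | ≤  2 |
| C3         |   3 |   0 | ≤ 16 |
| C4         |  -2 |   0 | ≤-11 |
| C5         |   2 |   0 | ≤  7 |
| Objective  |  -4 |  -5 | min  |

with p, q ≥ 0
C5 requires 2p ≤ 7, while C4 (-2p ≤ -11) is equivalent to 2p ≥ 11. Together they would need 11 ≤ 2p ≤ 7, which is impossible since 11 > 7. No point satisfies all constraints.

Infeasible: no point satisfies all constraints simultaneously.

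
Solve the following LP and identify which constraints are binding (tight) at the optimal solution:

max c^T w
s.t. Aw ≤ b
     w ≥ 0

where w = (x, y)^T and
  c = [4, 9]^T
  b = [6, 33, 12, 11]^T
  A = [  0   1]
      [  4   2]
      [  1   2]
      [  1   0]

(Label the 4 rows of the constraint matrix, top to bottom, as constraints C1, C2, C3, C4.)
Optimal: x = 0, y = 6
Binding: C1, C3, x ≥ 0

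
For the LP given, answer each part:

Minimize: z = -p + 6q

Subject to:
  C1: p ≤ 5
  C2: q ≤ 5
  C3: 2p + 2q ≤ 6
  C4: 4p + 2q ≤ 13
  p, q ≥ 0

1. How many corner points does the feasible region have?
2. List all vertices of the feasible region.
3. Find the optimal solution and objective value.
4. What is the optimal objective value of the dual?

1. 3
2. (0, 0), (3, 0), (0, 3)
3. p = 3, q = 0, z = -3
4. -3 (by strong duality, equal to the primal optimum)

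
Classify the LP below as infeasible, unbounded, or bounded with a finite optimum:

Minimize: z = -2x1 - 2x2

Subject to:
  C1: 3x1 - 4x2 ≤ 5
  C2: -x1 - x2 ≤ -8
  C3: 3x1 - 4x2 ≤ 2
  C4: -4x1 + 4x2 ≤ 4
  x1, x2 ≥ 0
Feasible point: (4, 4) satisfies every constraint, so the LP is feasible.
Direction d = (1, 1): for each constraint row a, a·d ≤ 0 —
  (3)(1) + (-4)(1) = -1 ≤ 0
  (-1)(1) + (-1)(1) = -2 ≤ 0
  (3)(1) + (-4)(1) = -1 ≤ 0
  (-4)(1) + (4)(1) = 0 ≤ 0
and d ≥ 0, so (4, 4) + t·d stays feasible for every t ≥ 0. Along this ray z = -2x1 - 2x2 changes by -4 per unit t, so z → −∞.

The LP is unbounded; z can be made arbitrarily small.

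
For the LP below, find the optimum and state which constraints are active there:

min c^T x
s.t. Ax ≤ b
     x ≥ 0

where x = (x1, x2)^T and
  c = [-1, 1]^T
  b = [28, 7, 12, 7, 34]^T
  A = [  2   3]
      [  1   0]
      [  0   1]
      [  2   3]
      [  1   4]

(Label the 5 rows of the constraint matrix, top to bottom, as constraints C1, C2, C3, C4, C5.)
Optimal: x1 = 3.5, x2 = 0
Slack at optimum:
  C1: slack = 21
  C2: slack = 3.5
  C3: slack = 12
  C4: slack = 0 (binding)
  C5: slack = 30.5
  x1 ≥ 0: x1 = 3.5
  x2 ≥ 0: x2 = 0 (binding)
Binding constraints: C4, x2 ≥ 0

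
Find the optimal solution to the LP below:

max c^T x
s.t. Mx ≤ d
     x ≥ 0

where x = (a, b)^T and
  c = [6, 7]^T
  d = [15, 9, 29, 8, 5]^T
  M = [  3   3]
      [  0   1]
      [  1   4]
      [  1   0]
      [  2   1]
Each vertex is the intersection of two constraint boundaries that also satisfies all remaining constraints:
  a = 0 and b = 0 → (0, 0)
  2a + b = 5 and b = 0 → (2.5, 0)
  3a + 3b = 15 and 2a + b = 5 → (0, 5)

Evaluating z = 6a + 7b at each vertex:
  (0, 0): z = 0
  (2.5, 0): z = 15
  (0, 5): z = 35

The maximum is at (0, 5) with z = 35.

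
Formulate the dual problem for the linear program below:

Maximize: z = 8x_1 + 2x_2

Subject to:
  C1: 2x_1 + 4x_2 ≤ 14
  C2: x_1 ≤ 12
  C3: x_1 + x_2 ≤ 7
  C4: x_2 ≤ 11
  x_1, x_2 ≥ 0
Minimize: z = 14y1 + 12y2 + 7y3 + 11y4

Subject to:
  C1: -2y1 - y2 - y3 ≤ -8
  C2: -4y1 - y3 - y4 ≤ -2
  y1, y2, y3, y4 ≥ 0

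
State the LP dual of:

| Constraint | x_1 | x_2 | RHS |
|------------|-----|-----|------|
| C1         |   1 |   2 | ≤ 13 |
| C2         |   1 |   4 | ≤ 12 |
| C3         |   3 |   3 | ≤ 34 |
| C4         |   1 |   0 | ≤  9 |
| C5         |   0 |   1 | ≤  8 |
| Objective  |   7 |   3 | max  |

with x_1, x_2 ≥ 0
Minimize: z = 13y1 + 12y2 + 34y3 + 9y4 + 8y5

Subject to:
  C1: -y1 - y2 - 3y3 - y4 ≤ -7
  C2: -2y1 - 4y2 - 3y3 - y5 ≤ -3
  y1, y2, y3, y4, y5 ≥ 0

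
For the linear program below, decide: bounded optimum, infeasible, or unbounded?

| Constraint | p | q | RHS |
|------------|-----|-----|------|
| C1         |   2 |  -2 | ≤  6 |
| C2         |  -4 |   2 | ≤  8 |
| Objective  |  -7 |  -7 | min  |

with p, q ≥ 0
Feasible point: (0, 0) satisfies every constraint, so the LP is feasible.
Direction d = (1, 1): for each constraint row a, a·d ≤ 0 —
  (2)(1) + (-2)(1) = 0 ≤ 0
  (-4)(1) + (2)(1) = -2 ≤ 0
and d ≥ 0, so (0, 0) + t·d stays feasible for every t ≥ 0. Along this ray z = -7p - 7q changes by -14 per unit t, so z → −∞.

The LP is unbounded; z can be made arbitrarily small.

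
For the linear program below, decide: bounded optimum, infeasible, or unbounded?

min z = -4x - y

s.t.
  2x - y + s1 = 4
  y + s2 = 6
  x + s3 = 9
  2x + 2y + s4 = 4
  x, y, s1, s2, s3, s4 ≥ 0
The point (2, 0) satisfies every constraint, so the LP is feasible; the constraints give x ≤ 9 and y ≤ 6, which with x, y ≥ 0 keep the feasible region inside a bounded box. A feasible, bounded LP attains a finite optimum at a vertex.

The LP has an optimal solution: (2, 0) with z = -8.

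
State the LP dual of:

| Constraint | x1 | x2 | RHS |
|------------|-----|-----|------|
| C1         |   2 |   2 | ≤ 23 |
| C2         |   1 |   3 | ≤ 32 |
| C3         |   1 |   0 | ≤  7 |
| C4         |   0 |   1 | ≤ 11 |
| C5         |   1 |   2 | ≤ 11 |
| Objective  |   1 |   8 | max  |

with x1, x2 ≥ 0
Minimize: z = 23y1 + 32y2 + 7y3 + 11y4 + 11y5

Subject to:
  C1: -2y1 - y2 - y3 - y5 ≤ -1
  C2: -2y1 - 3y2 - y4 - 2y5 ≤ -8
  y1, y2, y3, y4, y5 ≥ 0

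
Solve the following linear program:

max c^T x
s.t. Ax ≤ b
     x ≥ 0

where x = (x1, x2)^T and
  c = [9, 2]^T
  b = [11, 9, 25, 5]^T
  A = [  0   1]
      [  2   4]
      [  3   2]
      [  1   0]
x1 = 4.5, x2 = 0, z = 40.5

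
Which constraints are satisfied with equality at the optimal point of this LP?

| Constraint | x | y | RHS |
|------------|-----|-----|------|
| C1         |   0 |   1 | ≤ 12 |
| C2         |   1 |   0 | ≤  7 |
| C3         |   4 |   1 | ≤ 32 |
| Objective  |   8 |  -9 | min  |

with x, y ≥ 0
Optimal: x = 0, y = 12
Binding: C1, x ≥ 0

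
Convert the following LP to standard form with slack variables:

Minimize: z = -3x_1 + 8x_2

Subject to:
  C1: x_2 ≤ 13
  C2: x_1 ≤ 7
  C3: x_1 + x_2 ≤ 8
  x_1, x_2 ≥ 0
min z = -3x_1 + 8x_2

s.t.
  x_2 + s1 = 13
  x_1 + s2 = 7
  x_1 + x_2 + s3 = 8
  x_1, x_2, s1, s2, s3 ≥ 0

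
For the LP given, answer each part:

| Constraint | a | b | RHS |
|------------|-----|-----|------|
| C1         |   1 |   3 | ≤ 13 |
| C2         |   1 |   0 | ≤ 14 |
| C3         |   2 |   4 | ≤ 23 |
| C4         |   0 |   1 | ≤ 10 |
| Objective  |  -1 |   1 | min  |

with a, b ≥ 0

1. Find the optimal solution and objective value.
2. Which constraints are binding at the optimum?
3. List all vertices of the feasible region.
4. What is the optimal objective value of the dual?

1. a = 11.5, b = 0, z = -11.5
2. C3, b ≥ 0
3. (0, 0), (11.5, 0), (8.5, 1.5), (0, 4.333)
4. -11.5 (by strong duality, equal to the primal optimum)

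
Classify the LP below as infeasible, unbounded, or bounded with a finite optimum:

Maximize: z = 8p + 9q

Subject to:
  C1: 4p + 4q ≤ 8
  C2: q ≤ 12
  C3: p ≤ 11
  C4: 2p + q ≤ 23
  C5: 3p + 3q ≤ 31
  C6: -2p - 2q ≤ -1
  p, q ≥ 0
The point (0, 2) satisfies every constraint, so the LP is feasible; the constraints give p ≤ 11 and q ≤ 12, which with p, q ≥ 0 keep the feasible region inside a bounded box. A feasible, bounded LP attains a finite optimum at a vertex.

Evaluating z = 8p + 9q at each vertex:
  (0, 0.5): z = 4.5
  (0.5, 0): z = 4
  (2, 0): z = 16
  (0, 2): z = 18

Bounded optimum: z* = 18 at (0, 2).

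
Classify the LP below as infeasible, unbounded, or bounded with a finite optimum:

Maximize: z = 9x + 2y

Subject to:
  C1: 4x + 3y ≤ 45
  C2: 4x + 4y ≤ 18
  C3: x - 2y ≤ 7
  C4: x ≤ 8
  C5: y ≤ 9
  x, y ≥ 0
The point (4.5, 0) satisfies every constraint, so the LP is feasible; the constraints give x ≤ 8 and y ≤ 9, which with x, y ≥ 0 keep the feasible region inside a bounded box. A feasible, bounded LP attains a finite optimum at a vertex.

The LP has an optimal solution: (4.5, 0) with z = 40.5.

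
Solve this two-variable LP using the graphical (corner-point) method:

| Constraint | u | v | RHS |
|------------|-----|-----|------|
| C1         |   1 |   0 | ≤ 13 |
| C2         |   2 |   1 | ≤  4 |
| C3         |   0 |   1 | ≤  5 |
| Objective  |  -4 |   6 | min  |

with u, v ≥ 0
Each vertex is the intersection of two constraint boundaries that also satisfies all remaining constraints:
  u = 0 and v = 0 → (0, 0)
  2u + v = 4 and v = 0 → (2, 0)
  2u + v = 4 and u = 0 → (0, 4)

Evaluating z = -4u + 6v at each vertex:
  (0, 0): z = 0
  (2, 0): z = -8
  (0, 4): z = 24

The minimum is at (2, 0) with z = -8.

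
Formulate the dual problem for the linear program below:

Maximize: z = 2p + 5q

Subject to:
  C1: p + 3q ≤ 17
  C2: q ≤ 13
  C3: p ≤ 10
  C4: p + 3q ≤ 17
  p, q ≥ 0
Minimize: z = 17y1 + 13y2 + 10y3 + 17y4

Subject to:
  C1: -y1 - y3 - y4 ≤ -2
  C2: -3y1 - y2 - 3y4 ≤ -5
  y1, y2, y3, y4 ≥ 0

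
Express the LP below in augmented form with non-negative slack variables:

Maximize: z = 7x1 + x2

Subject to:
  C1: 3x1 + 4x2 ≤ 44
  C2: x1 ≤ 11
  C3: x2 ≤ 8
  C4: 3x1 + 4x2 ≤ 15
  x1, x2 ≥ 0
max z = 7x1 + x2

s.t.
  3x1 + 4x2 + s1 = 44
  x1 + s2 = 11
  x2 + s3 = 8
  3x1 + 4x2 + s4 = 15
  x1, x2, s1, s2, s3, s4 ≥ 0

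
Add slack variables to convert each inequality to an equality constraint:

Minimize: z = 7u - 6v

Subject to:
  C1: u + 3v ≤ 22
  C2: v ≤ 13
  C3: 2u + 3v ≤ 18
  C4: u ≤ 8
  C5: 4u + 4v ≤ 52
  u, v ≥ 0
min z = 7u - 6v

s.t.
  u + 3v + s1 = 22
  v + s2 = 13
  2u + 3v + s3 = 18
  u + s4 = 8
  4u + 4v + s5 = 52
  u, v, s1, s2, s3, s4, s5 ≥ 0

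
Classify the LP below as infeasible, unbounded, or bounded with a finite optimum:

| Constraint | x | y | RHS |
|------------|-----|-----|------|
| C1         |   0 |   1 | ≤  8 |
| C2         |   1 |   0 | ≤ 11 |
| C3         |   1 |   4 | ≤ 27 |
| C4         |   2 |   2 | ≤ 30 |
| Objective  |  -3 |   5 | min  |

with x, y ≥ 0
The point (11, 0) satisfies every constraint, so the LP is feasible; the constraints give x ≤ 11 and y ≤ 8, which with x, y ≥ 0 keep the feasible region inside a bounded box. A feasible, bounded LP attains a finite optimum at a vertex.

Feasible with finite optimum z* = -33 at (11, 0).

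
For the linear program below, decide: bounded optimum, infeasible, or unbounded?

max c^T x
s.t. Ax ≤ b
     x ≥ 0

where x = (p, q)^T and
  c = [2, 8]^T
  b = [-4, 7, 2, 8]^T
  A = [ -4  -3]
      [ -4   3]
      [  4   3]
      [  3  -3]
One constraint requires 4p + 3q ≤ 2, while the constraint -4p - 3q ≤ -4 is equivalent to 4p + 3q ≥ 4. Together they would need 4 ≤ 4p + 3q ≤ 2, which is impossible since 4 > 2. No point satisfies all constraints.

Infeasible — the constraint set is empty.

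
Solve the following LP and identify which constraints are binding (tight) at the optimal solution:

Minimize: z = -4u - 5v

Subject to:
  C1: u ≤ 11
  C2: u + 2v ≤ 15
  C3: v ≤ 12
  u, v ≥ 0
Optimal: u = 11, v = 2
Slack at optimum:
  C1: slack = 0 (binding)
  C2: slack = 0 (binding)
  C3: slack = 10
  u ≥ 0: u = 11
  v ≥ 0: v = 2
Binding constraints: C1, C2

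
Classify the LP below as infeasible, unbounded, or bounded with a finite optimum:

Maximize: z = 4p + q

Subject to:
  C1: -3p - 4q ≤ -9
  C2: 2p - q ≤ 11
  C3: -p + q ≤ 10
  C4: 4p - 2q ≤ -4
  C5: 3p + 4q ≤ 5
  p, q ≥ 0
C5 requires 3p + 4q ≤ 5, while C1 (-3p - 4q ≤ -9) is equivalent to 3p + 4q ≥ 9. Together they would need 9 ≤ 3p + 4q ≤ 5, which is impossible since 9 > 5. No point satisfies all constraints.

Infeasible — the constraint set is empty.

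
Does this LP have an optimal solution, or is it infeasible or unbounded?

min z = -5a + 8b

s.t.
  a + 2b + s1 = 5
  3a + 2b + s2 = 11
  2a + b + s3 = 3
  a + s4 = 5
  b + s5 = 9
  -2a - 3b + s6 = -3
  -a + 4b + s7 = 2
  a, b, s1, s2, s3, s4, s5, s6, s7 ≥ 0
The point (1.5, 0) satisfies every constraint, so the LP is feasible; the constraints give a ≤ 5 and b ≤ 9, which with a, b ≥ 0 keep the feasible region inside a bounded box. A feasible, bounded LP attains a finite optimum at a vertex.

Evaluating z = -5a + 8b at each vertex:
  (1.5, 0): z = -7.5
  (1.111, 0.7778): z = 0.6667
  (0.5455, 0.6364): z = 2.364

Bounded optimum: z* = -7.5 at (1.5, 0).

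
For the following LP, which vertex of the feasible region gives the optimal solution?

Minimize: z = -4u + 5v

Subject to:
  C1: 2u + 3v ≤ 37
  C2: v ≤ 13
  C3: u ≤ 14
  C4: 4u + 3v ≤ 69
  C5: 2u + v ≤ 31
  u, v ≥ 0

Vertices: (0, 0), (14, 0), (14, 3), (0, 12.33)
(14, 0) with z = -56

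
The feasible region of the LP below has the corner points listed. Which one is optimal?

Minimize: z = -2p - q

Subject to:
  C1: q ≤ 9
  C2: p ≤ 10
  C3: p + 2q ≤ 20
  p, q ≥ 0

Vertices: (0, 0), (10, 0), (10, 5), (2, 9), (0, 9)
Evaluating z = -2p - q at each vertex:
  (0, 0): z = 0
  (10, 0): z = -20
  (10, 5): z = -25
  (2, 9): z = -13
  (0, 9): z = -9

The smallest value is z = -25, attained at (10, 5).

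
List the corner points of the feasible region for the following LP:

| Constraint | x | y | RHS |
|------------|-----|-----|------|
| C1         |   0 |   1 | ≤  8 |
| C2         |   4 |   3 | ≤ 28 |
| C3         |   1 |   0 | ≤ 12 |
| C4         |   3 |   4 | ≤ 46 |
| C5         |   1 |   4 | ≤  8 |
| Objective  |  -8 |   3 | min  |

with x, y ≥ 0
Each vertex is the intersection of two constraint boundaries that also satisfies all remaining constraints:
  x = 0 and y = 0 → (0, 0)
  4x + 3y = 28 and y = 0 → (7, 0)
  4x + 3y = 28 and x + 4y = 8 → (6.769, 0.3077)
  x + 4y = 8 and x = 0 → (0, 2)

Vertices: (0, 0), (7, 0), (6.769, 0.3077), (0, 2)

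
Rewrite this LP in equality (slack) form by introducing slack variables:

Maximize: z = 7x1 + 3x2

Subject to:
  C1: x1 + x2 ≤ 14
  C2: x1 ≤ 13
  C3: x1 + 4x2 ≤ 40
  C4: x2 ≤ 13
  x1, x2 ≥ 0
max z = 7x1 + 3x2

s.t.
  x1 + x2 + s1 = 14
  x1 + s2 = 13
  x1 + 4x2 + s3 = 40
  x2 + s4 = 13
  x1, x2, s1, s2, s3, s4 ≥ 0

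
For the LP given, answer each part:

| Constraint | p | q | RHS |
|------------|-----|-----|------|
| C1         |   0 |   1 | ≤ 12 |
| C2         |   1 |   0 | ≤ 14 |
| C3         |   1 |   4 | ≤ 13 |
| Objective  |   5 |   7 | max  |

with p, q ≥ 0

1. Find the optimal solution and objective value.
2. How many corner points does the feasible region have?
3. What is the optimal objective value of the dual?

1. p = 13, q = 0, z = 65
2. 3
3. 65 (by strong duality, equal to the primal optimum)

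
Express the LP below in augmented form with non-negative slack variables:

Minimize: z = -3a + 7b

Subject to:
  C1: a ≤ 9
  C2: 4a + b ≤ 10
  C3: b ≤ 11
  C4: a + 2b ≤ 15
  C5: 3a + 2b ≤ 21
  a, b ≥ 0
min z = -3a + 7b

s.t.
  a + s1 = 9
  4a + b + s2 = 10
  b + s3 = 11
  a + 2b + s4 = 15
  3a + 2b + s5 = 21
  a, b, s1, s2, s3, s4, s5 ≥ 0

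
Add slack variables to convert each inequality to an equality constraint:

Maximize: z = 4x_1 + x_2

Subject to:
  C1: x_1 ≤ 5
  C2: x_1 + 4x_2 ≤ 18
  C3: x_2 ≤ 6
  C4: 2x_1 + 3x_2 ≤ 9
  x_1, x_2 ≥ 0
max z = 4x_1 + x_2

s.t.
  x_1 + s1 = 5
  x_1 + 4x_2 + s2 = 18
  x_2 + s3 = 6
  2x_1 + 3x_2 + s4 = 9
  x_1, x_2, s1, s2, s3, s4 ≥ 0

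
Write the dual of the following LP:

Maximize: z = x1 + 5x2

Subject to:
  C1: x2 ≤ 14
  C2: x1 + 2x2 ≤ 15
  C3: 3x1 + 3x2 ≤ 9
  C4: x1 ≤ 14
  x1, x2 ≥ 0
Minimize: z = 14y1 + 15y2 + 9y3 + 14y4

Subject to:
  C1: -y2 - 3y3 - y4 ≤ -1
  C2: -y1 - 2y2 - 3y3 ≤ -5
  y1, y2, y3, y4 ≥ 0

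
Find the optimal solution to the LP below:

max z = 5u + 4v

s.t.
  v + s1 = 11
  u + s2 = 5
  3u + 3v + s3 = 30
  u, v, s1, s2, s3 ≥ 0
Each vertex is the intersection of two constraint boundaries that also satisfies all remaining constraints:
  u = 0 and v = 0 → (0, 0)
  u = 5 and v = 0 → (5, 0)
  u = 5 and 3u + 3v = 30 → (5, 5)
  3u + 3v = 30 and u = 0 → (0, 10)

Evaluating z = 5u + 4v at each vertex:
  (0, 0): z = 0
  (5, 0): z = 25
  (5, 5): z = 45
  (0, 10): z = 40

The maximum is at (5, 5) with z = 45.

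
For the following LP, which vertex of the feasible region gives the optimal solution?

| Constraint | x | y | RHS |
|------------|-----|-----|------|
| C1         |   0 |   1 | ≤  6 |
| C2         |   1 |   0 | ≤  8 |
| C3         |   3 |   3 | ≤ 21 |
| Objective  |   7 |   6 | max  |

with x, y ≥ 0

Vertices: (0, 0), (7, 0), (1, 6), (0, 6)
Evaluating z = 7x + 6y at each vertex:
  (0, 0): z = 0
  (7, 0): z = 49
  (1, 6): z = 43
  (0, 6): z = 36

The largest value is z = 49, attained at (7, 0).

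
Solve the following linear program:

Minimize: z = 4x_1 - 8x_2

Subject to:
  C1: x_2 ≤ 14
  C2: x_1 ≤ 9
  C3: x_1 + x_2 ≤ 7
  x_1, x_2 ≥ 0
x_1 = 0, x_2 = 7, z = -56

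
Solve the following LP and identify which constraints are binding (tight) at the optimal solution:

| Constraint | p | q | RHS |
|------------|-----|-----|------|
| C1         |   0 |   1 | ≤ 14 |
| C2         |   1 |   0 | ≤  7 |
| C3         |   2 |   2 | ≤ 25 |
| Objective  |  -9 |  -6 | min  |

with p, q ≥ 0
Optimal: p = 7, q = 5.5
Slack at optimum:
  C1: slack = 8.5
  C2: slack = 0 (binding)
  C3: slack = 0 (binding)
  p ≥ 0: p = 7
  q ≥ 0: q = 5.5
Binding constraints: C2, C3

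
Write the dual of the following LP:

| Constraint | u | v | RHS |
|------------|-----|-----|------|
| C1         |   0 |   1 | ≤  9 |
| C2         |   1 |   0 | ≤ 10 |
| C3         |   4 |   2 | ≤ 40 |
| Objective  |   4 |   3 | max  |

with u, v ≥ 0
Minimize: z = 9y1 + 10y2 + 40y3

Subject to:
  C1: -y2 - 4y3 ≤ -4
  C2: -y1 - 2y3 ≤ -3
  y1, y2, y3 ≥ 0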